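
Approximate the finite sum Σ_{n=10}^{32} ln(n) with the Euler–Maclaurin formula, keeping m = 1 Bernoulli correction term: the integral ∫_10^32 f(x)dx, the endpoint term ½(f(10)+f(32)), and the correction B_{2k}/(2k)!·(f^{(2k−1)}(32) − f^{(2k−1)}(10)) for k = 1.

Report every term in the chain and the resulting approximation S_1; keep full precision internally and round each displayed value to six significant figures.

∫_10^32 ln(x) dx evaluates to 65.8777.
½[f(10) + f(32)] = ½[2.30259 + 3.46574] = 2.88416.
Integral + boundary = 68.7619.
Order-1 term: 1/12 · (0.0312500 − 0.100000) = -0.00572917.

S_1 ≈ 68.7561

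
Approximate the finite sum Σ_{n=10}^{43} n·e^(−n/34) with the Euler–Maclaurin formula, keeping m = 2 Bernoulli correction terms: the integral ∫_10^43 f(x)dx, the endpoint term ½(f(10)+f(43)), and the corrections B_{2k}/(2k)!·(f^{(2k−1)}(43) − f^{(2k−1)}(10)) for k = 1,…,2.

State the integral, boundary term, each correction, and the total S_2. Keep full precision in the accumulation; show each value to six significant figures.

S_2 ≈ 385.428

The integral term ∫_10^43 x·e^(−x/34) dx = 375.683.
Boundary: ½(f(10) + f(43)) = ½(7.45189 + 12.1399) = 9.79587.
So far: 385.479.
Order-1 term: 1/12 · (-0.0747324 − 0.526016) = -0.0500623.
Partial sum through k=1: 385.428.
Order-2 term: −1/720 · (0.000423800 − 0.00174428) = 1.83401e-06.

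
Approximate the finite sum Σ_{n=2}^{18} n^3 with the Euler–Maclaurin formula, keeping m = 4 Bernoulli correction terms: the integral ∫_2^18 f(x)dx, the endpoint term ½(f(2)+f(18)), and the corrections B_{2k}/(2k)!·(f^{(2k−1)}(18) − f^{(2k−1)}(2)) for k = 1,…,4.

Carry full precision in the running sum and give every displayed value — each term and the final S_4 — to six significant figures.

S_4 ≈ 29240.0

∫_2^18 x^3 dx evaluates to 26240.0.
Endpoint term: (f(2) + f(18))/2 = (8.00000 + 5832.00)/2 = 2920.00.
Running total after boundary: 29160.0.
Order-1 term: 1/12 · (972.000 − 12.0000) = 80.0000.
Running total after k=1: 29240.0.
Order-2 term: −1/720 · (6.00000 − 6.00000) = 0.00000.
Running total after k=2: 29240.0.
Order-3 term: 1/30240 · (0.00000 − 0.00000) = 0.00000.
Running total after k=3: 29240.0.
Order-4 term: −1/1209600 · (0.00000 − 0.00000) = 0.00000.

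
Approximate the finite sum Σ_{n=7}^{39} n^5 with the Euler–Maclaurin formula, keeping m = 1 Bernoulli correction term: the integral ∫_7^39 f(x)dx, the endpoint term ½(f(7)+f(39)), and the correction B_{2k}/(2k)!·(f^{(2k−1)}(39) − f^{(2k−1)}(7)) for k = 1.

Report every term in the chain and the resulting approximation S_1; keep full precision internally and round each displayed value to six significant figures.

S_1 ≈ 6.32521e+08

The integral term ∫_7^39 x^5 dx = 5.86438e+08.
½[f(7) + f(39)] = ½[16807.0 + 9.02242e+07] = 4.51205e+07.
So far: 6.31558e+08.
Order-1 term: 1/12 · (1.15672e+07 − 12005.0) = 962933.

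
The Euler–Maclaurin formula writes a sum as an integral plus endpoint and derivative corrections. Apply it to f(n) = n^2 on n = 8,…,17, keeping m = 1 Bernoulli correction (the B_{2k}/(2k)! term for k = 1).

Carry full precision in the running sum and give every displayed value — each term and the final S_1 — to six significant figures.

S_1 ≈ 1645.00

∫_8^17 x^2 dx evaluates to 1467.00.
Boundary: ½(f(8) + f(17)) = ½(64.0000 + 289.000) = 176.500.
So far: 1643.50.
Order-1 term: 1/12 · (34.0000 − 16.0000) = 1.50000.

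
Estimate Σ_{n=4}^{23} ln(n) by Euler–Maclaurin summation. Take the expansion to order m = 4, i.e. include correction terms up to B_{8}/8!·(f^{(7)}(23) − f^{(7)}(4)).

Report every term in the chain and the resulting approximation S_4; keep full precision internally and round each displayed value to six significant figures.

S_4 ≈ 49.8149

∫_4^23 ln(x) dx evaluates to 47.5712.
Boundary: ½(f(4) + f(23)) = ½(1.38629 + 3.13549) = 2.26089.
So far: 49.8321.
k=1: B_{2}/(2)! × [f^{(1)}(23) − f^{(1)}(4)] = 1/12 × (0.0434783 − 0.250000) = -0.0172101.
Partial sum through k=1: 49.8149.
k=2: B_{4}/(4)! × [f^{(3)}(23) − f^{(3)}(4)] = −1/720 × (0.000164379 − 0.0312500) = 4.31745e-05.
Partial sum through k=2: 49.8149.
k=3: B_{6}/(6)! × [f^{(5)}(23) − f^{(5)}(4)] = 1/30240 × (3.72883e-06 − 0.0234375) = -7.74926e-07.
Partial sum through k=3: 49.8149.
k=4: B_{8}/(8)! × [f^{(7)}(23) − f^{(7)}(4)] = −1/1209600 × (2.11465e-07 − 0.0439453) = 3.63303e-08.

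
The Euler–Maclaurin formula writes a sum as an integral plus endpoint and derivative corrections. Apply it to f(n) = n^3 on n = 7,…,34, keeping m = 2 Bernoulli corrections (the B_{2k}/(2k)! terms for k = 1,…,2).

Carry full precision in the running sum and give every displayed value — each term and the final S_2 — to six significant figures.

Integral: ∫_7^34 x^3 dx = 333484.
Boundary: ½(f(7) + f(34)) = ½(343.000 + 39304.0) = 19823.5.
Running total after boundary: 353307.
Order-1 term: 1/12 · (3468.00 − 147.000) = 276.750.
After k=1: 353584.
Order-2 term: −1/720 · (6.00000 − 6.00000) = 0.00000.

S_2 ≈ 353584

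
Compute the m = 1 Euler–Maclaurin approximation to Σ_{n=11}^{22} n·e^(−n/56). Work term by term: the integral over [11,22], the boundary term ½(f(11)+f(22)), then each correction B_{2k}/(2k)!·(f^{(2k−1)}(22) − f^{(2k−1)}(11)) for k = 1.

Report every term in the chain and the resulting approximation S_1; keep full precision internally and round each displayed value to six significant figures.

S_1 ≈ 145.846

Integral: ∫_11^22 x·e^(−x/56) dx = 133.922.
Boundary: ½(f(11) + f(22)) = ½(9.03826 + 14.8528) = 11.9455.
So far: 145.867.
k=1: B_{2}/(2)! × [f^{(1)}(22) − f^{(1)}(11)] = 1/12 × (0.409897 − 0.660263) = -0.0208638.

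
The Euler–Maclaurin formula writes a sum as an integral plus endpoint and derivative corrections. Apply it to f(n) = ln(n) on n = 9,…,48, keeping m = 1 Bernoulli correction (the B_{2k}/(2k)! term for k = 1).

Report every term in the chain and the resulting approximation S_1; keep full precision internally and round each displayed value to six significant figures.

S_1 ≈ 130.069

Integral: ∫_9^48 ln(x) dx = 127.043.
½[f(9) + f(48)] = ½[2.19722 + 3.87120] = 3.03421.
So far: 130.077.
Correction k=1: B_{2}/2! · (f^{(1)}(48) − f^{(1)}(9)) = 1/12 · (0.0208333 − 0.111111) = -0.00752315.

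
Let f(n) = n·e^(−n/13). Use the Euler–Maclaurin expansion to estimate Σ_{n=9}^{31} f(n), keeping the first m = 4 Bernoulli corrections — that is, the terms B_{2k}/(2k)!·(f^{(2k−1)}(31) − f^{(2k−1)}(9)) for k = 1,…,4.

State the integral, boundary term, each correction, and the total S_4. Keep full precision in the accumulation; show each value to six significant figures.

S_4 ≈ 94.0813

Integral: ∫_9^31 x·e^(−x/13) dx = 90.4249.
Boundary: ½(f(9) + f(31)) = ½(4.50378 + 2.85586) = 3.67982.
Integral + boundary = 94.1048.
k=1: B_{2}/(2)! × [f^{(1)}(31) − f^{(1)}(9)] = 1/12 × (-0.127557 − 0.153975) = -0.0234610.
Partial sum through k=1: 94.0813.
k=2: B_{4}/(4)! × [f^{(3)}(31) − f^{(3)}(9)] = −1/720 × (0.000335455 − 0.00683323) = 9.02468e-06.
Partial sum through k=2: 94.0813.
k=3: B_{6}/(6)! × [f^{(5)}(31) − f^{(5)}(9)] = 1/30240 × (8.43601e-06 − 7.54755e-05) = -2.21691e-09.
Partial sum through k=3: 94.0813.
k=4: B_{8}/(8)! × [f^{(7)}(31) − f^{(7)}(9)] = −1/1209600 × (8.80892e-08 − 6.53951e-07) = 4.67809e-13.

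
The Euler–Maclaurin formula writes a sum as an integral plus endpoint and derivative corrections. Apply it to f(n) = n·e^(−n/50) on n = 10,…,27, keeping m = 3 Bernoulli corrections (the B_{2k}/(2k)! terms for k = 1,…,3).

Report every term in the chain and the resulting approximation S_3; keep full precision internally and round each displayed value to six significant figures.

S_3 ≈ 224.540

∫_10^27 x·e^(−x/50) dx evaluates to 212.611.
Boundary: ½(f(10) + f(27)) = ½(8.18731 + 15.7342) = 11.9608.
Integral + boundary = 224.572.
Correction k=1: B_{2}/2! · (f^{(1)}(27) − f^{(1)}(10)) = 1/12 · (0.268064 − 0.654985) = -0.0322434.
Running total after k=1: 224.540.
Correction k=2: B_{4}/4! · (f^{(3)}(27) − f^{(3)}(10)) = −1/720 · (0.000573424 − 0.000916978) = 4.77159e-07.
Running total after k=2: 224.540.
Correction k=3: B_{6}/6! · (f^{(5)}(27) − f^{(5)}(10)) = 1/30240 · (4.15849e-07 − 6.28785e-07) = -7.04154e-12.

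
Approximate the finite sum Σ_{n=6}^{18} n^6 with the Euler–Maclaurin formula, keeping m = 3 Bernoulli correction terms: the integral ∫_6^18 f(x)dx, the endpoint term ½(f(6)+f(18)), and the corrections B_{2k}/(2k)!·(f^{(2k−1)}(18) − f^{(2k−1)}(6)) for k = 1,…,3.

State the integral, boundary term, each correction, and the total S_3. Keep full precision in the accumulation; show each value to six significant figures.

The integral term ∫_6^18 x^6 dx = 8.74200e+07.
Boundary: ½(f(6) + f(18)) = ½(46656.0 + 3.40122e+07) = 1.70294e+07.
So far: 1.04449e+08.
k=1: B_{2}/(2)! × [f^{(1)}(18) − f^{(1)}(6)] = 1/12 × (1.13374e+07 − 46656.0) = 940896.
After k=1: 1.05390e+08.
k=2: B_{4}/(4)! × [f^{(3)}(18) − f^{(3)}(6)] = −1/720 × (699840 − 25920.0) = -936.000.
After k=2: 1.05389e+08.
k=3: B_{6}/(6)! × [f^{(5)}(18) − f^{(5)}(6)] = 1/30240 × (12960.0 − 4320.00) = 0.285714.

S_3 ≈ 1.05389e+08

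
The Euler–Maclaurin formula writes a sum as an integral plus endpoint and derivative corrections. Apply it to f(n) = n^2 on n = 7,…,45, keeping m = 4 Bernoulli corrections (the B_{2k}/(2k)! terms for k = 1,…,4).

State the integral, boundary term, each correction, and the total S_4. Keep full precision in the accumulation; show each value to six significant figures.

The integral term ∫_7^45 x^2 dx = 30260.7.
Boundary: ½(f(7) + f(45)) = ½(49.0000 + 2025.00) = 1037.00.
So far: 31297.7.
Correction k=1: B_{2}/2! · (f^{(1)}(45) − f^{(1)}(7)) = 1/12 · (90.0000 − 14.0000) = 6.33333.
Running total after k=1: 31304.0.
Correction k=2: B_{4}/4! · (f^{(3)}(45) − f^{(3)}(7)) = −1/720 · (0.00000 − 0.00000) = 0.00000.
Running total after k=2: 31304.0.
Correction k=3: B_{6}/6! · (f^{(5)}(45) − f^{(5)}(7)) = 1/30240 · (0.00000 − 0.00000) = 0.00000.
Running total after k=3: 31304.0.
Correction k=4: B_{8}/8! · (f^{(7)}(45) − f^{(7)}(7)) = −1/1209600 · (0.00000 − 0.00000) = 0.00000.

S_4 ≈ 31304.0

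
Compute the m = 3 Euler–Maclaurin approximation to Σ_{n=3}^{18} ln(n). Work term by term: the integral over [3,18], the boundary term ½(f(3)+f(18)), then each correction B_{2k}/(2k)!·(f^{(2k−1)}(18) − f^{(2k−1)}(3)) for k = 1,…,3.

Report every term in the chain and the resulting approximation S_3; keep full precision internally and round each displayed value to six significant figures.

∫_3^18 ln(x) dx evaluates to 33.7309.
Boundary: ½(f(3) + f(18)) = ½(1.09861 + 2.89037) = 1.99449.
Integral + boundary = 35.7253.
k=1: B_{2}/(2)! × [f^{(1)}(18) − f^{(1)}(3)] = 1/12 × (0.0555556 − 0.333333) = -0.0231481.
Partial sum through k=1: 35.7022.
k=2: B_{4}/(4)! × [f^{(3)}(18) − f^{(3)}(3)] = −1/720 × (0.000342936 − 0.0740741) = 0.000102404.
Partial sum through k=2: 35.7023.
k=3: B_{6}/(6)! × [f^{(5)}(18) − f^{(5)}(3)] = 1/30240 × (1.27013e-05 − 0.0987654) = -3.26563e-06.

S_3 ≈ 35.7023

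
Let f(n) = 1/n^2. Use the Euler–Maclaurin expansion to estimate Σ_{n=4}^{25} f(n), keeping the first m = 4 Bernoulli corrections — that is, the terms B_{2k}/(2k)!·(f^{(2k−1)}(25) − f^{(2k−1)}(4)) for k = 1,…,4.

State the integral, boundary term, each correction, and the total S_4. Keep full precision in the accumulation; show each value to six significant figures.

S_4 ≈ 0.244612

∫_4^25 1/x^2 dx evaluates to 0.210000.
Boundary: ½(f(4) + f(25)) = ½(0.0625000 + 0.00160000) = 0.0320500.
Integral + boundary = 0.242050.
Order-1 term: 1/12 · (-0.000128000 − (-0.0312500)) = 0.00259350.
Running total after k=1: 0.244643.
Order-2 term: −1/720 · (-2.45760e-06 − (-0.0234375)) = -3.25487e-05.
Running total after k=2: 0.244611.
Order-3 term: 1/30240 · (-1.17965e-07 − (-0.0439453)) = 1.45321e-06.
Running total after k=3: 0.244612.
Order-4 term: −1/1209600 · (-1.05696e-08 − (-0.153809)) = -1.27157e-07.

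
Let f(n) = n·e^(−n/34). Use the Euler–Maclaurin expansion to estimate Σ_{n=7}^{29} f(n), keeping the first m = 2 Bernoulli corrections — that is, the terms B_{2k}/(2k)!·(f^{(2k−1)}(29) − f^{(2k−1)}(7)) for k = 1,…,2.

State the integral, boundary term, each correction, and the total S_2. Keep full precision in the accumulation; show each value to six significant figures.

∫_7^29 x·e^(−x/34) dx evaluates to 221.783.
Boundary: ½(f(7) + f(29)) = ½(5.69750 + 12.3586) = 9.02807.
Integral + boundary = 230.811.
Correction k=1: B_{2}/2! · (f^{(1)}(29) − f^{(1)}(7)) = 1/12 · (0.0626705 − 0.646355) = -0.0486404.
After k=1: 230.762.
Correction k=2: B_{4}/4! · (f^{(3)}(29) − f^{(3)}(7)) = −1/720 · (0.000791514 − 0.00196731) = 1.63305e-06.

S_2 ≈ 230.762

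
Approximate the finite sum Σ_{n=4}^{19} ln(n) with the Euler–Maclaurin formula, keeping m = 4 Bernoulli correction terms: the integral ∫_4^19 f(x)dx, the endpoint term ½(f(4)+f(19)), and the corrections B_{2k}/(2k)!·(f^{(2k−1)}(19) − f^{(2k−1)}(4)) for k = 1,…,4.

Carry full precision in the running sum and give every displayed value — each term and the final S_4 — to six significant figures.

S_4 ≈ 37.5481

∫_4^19 ln(x) dx evaluates to 35.3992.
½[f(4) + f(19)] = ½[1.38629 + 2.94444] = 2.16537.
Running total after boundary: 37.5645.
k=1: B_{2}/(2)! × [f^{(1)}(19) − f^{(1)}(4)] = 1/12 × (0.0526316 − 0.250000) = -0.0164474.
Running total after k=1: 37.5481.
k=2: B_{4}/(4)! × [f^{(3)}(19) − f^{(3)}(4)] = −1/720 × (0.000291588 − 0.0312500) = 4.29978e-05.
Running total after k=2: 37.5481.
k=3: B_{6}/(6)! × [f^{(5)}(19) − f^{(5)}(4)] = 1/30240 × (9.69267e-06 − 0.0234375) = -7.74729e-07.
Running total after k=3: 37.5481.
k=4: B_{8}/(8)! × [f^{(7)}(19) − f^{(7)}(4)] = −1/1209600 × (8.05485e-07 − 0.0439453) = 3.63298e-08.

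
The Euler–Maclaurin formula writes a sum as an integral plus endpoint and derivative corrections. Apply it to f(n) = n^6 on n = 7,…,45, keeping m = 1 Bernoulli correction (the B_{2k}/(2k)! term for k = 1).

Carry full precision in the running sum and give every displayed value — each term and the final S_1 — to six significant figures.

The integral term ∫_7^45 x^6 dx = 5.33812e+10.
Endpoint term: (f(7) + f(45))/2 = (117649 + 8.30377e+09)/2 = 4.15194e+09.
Integral + boundary = 5.75332e+10.
Order-1 term: 1/12 · (1.10717e+09 − 100842) = 9.22557e+07.

S_1 ≈ 5.76254e+10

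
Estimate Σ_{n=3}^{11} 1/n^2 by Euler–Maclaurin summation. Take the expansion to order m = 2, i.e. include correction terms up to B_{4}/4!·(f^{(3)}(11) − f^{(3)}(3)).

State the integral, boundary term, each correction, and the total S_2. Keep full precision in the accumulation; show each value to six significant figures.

Integral: ∫_3^11 1/x^2 dx = 0.242424.
Boundary: ½(f(3) + f(11)) = ½(0.111111 + 0.00826446) = 0.0596878.
Integral + boundary = 0.302112.
k=1: B_{2}/(2)! × [f^{(1)}(11) − f^{(1)}(3)] = 1/12 × (-0.00150263 − (-0.0740741)) = 0.00604762.
Running total after k=1: 0.308160.
k=2: B_{4}/(4)! × [f^{(3)}(11) − f^{(3)}(3)] = −1/720 × (-0.000149021 − (-0.0987654)) = -0.000136967.

S_2 ≈ 0.308023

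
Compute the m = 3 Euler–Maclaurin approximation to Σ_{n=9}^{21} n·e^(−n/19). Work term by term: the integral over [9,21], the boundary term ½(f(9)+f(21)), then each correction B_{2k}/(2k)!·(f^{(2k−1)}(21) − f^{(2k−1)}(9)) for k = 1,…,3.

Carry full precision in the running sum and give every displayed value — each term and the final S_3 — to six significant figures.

S_3 ≈ 85.8732

The integral term ∫_9^21 x·e^(−x/19) dx = 79.6244.
Endpoint term: (f(9) + f(21))/2 = (5.60433 + 6.95360)/2 = 6.27897.
Running total after boundary: 85.9034.
k=1: B_{2}/(2)! × [f^{(1)}(21) − f^{(1)}(9)] = 1/12 × (-0.0348551 − 0.327739) = -0.0302162.
After k=1: 85.8732.
k=2: B_{4}/(4)! × [f^{(3)}(21) − f^{(3)}(9)] = −1/720 × (0.00173793 − 0.00435775) = 3.63864e-06.
After k=2: 85.8732.
k=3: B_{6}/(6)! × [f^{(5)}(21) − f^{(5)}(9)] = 1/30240 × (9.89587e-06 − 2.16278e-05) = -3.87960e-10.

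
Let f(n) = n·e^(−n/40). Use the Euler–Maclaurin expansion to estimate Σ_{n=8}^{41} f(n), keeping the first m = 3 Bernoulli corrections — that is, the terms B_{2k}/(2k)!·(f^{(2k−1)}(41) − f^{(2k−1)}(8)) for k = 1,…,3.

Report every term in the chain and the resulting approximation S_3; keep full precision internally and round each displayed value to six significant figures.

∫_8^41 x·e^(−x/40) dx evaluates to 409.462.
½[f(8) + f(41)] = ½[6.54985 + 14.7107] = 10.6303.
So far: 420.093.
k=1: B_{2}/(2)! × [f^{(1)}(41) − f^{(1)}(8)] = 1/12 × (-0.00896991 − 0.654985) = -0.0553295.
After k=1: 420.037.
k=2: B_{4}/(4)! × [f^{(3)}(41) − f^{(3)}(8)] = −1/720 × (0.000442889 − 0.00143278) = 1.37485e-06.
After k=2: 420.037.
k=3: B_{6}/(6)! × [f^{(5)}(41) − f^{(5)}(8)] = 1/30240 × (5.57116e-07 − 1.53512e-06) = -3.23414e-11.

S_3 ≈ 420.037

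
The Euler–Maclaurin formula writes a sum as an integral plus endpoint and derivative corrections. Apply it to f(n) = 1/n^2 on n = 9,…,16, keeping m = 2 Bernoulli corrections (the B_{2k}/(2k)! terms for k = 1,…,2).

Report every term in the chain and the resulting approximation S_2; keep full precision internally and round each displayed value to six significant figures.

S_2 ≈ 0.0569245

Integral: ∫_9^16 1/x^2 dx = 0.0486111.
Endpoint term: (f(9) + f(16))/2 = (0.0123457 + 0.00390625)/2 = 0.00812596.
Integral + boundary = 0.0567371.
Order-1 term: 1/12 · (-0.000488281 − (-0.00274348)) = 0.000187934.
Partial sum through k=1: 0.0569250.
Order-2 term: −1/720 · (-2.28882e-05 − (-0.000406442)) = -5.32714e-07.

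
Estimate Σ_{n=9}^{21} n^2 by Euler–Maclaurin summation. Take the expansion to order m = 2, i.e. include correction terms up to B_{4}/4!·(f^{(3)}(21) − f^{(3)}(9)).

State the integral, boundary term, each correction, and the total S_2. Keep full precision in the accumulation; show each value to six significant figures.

S_2 ≈ 3107.00

∫_9^21 x^2 dx evaluates to 2844.00.
½[f(9) + f(21)] = ½[81.0000 + 441.000] = 261.000.
Integral + boundary = 3105.00.
k=1: B_{2}/(2)! × [f^{(1)}(21) − f^{(1)}(9)] = 1/12 × (42.0000 − 18.0000) = 2.00000.
Running total after k=1: 3107.00.
k=2: B_{4}/(4)! × [f^{(3)}(21) − f^{(3)}(9)] = −1/720 × (0.00000 − 0.00000) = 0.00000.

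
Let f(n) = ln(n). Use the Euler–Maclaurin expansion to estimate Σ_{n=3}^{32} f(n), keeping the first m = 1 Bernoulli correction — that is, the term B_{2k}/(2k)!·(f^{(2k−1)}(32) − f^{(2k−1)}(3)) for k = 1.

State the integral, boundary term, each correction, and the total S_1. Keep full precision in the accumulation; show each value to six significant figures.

S_1 ≈ 80.8647

The integral term ∫_3^32 ln(x) dx = 78.6077.
Endpoint term: (f(3) + f(32))/2 = (1.09861 + 3.46574)/2 = 2.28217.
Running total after boundary: 80.8899.
Order-1 term: 1/12 · (0.0312500 − 0.333333) = -0.0251736.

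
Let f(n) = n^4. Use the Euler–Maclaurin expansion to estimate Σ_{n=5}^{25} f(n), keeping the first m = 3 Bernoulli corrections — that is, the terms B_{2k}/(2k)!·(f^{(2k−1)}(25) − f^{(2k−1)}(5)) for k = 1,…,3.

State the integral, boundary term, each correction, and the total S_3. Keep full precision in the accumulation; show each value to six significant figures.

S_3 ≈ 2.15329e+06

∫_5^25 x^4 dx evaluates to 1.95250e+06.
Boundary: ½(f(5) + f(25)) = ½(625.000 + 390625) = 195625.
Running total after boundary: 2.14812e+06.
Correction k=1: B_{2}/2! · (f^{(1)}(25) − f^{(1)}(5)) = 1/12 · (62500.0 − 500.000) = 5166.67.
Running total after k=1: 2.15329e+06.
Correction k=2: B_{4}/4! · (f^{(3)}(25) − f^{(3)}(5)) = −1/720 · (600.000 − 120.000) = -0.666667.
Running total after k=2: 2.15329e+06.
Correction k=3: B_{6}/6! · (f^{(5)}(25) − f^{(5)}(5)) = 1/30240 · (0.00000 − 0.00000) = 0.00000.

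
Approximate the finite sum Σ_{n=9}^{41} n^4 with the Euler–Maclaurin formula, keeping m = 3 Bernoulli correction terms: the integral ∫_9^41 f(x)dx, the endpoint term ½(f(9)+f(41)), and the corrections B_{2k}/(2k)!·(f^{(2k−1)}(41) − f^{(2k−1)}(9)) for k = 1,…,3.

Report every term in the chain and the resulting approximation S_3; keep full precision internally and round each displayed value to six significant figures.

S_3 ≈ 2.45983e+07

The integral term ∫_9^41 x^4 dx = 2.31594e+07.
Boundary: ½(f(9) + f(41)) = ½(6561.00 + 2.82576e+06) = 1.41616e+06.
Running total after boundary: 2.45756e+07.
k=1: B_{2}/(2)! × [f^{(1)}(41) − f^{(1)}(9)] = 1/12 × (275684 − 2916.00) = 22730.7.
Running total after k=1: 2.45983e+07.
k=2: B_{4}/(4)! × [f^{(3)}(41) − f^{(3)}(9)] = −1/720 × (984.000 − 216.000) = -1.06667.
Running total after k=2: 2.45983e+07.
k=3: B_{6}/(6)! × [f^{(5)}(41) − f^{(5)}(9)] = 1/30240 × (0.00000 − 0.00000) = 0.00000.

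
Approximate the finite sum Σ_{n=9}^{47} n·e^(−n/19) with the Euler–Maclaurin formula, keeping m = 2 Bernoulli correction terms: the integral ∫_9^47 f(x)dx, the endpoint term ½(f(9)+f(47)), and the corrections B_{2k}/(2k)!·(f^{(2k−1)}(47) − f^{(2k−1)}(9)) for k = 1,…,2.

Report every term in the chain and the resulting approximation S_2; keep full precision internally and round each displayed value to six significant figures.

S_2 ≈ 230.344

The integral term ∫_9^47 x·e^(−x/19) dx = 225.599.
Boundary: ½(f(9) + f(47)) = ½(5.60433 + 3.96087) = 4.78260.
Integral + boundary = 230.382.
k=1: B_{2}/(2)! × [f^{(1)}(47) − f^{(1)}(9)] = 1/12 × (-0.124193 − 0.327739) = -0.0376610.
Running total after k=1: 230.344.
k=2: B_{4}/(4)! × [f^{(3)}(47) − f^{(3)}(9)] = −1/720 × (0.000122866 − 0.00435775) = 5.88178e-06.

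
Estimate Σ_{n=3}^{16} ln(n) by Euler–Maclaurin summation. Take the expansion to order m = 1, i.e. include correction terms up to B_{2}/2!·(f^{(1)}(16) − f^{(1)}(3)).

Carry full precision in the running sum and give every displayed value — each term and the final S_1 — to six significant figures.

The integral term ∫_3^16 ln(x) dx = 28.0656.
½[f(3) + f(16)] = ½[1.09861 + 2.77259] = 1.93560.
So far: 30.0012.
Correction k=1: B_{2}/2! · (f^{(1)}(16) − f^{(1)}(3)) = 1/12 · (0.0625000 − 0.333333) = -0.0225694.

S_1 ≈ 29.9786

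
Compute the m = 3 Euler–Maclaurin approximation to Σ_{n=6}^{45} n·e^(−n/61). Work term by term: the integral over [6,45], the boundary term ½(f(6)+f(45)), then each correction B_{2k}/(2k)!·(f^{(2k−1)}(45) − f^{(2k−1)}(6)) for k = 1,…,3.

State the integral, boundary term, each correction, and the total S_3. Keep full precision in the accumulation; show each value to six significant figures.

Integral: ∫_6^45 x·e^(−x/61) dx = 612.031.
½[f(6) + f(45)] = ½[5.43793 + 21.5195] = 13.4787.
So far: 625.510.
Correction k=1: B_{2}/2! · (f^{(1)}(45) − f^{(1)}(6)) = 1/12 · (0.125432 − 0.817176) = -0.0576453.
After k=1: 625.452.
Correction k=2: B_{4}/4! · (f^{(3)}(45) − f^{(3)}(6)) = −1/720 · (0.000290742 − 0.000706751) = 5.77789e-07.
After k=2: 625.452.
Correction k=3: B_{6}/6! · (f^{(5)}(45) − f^{(5)}(6)) = 1/30240 · (1.47212e-07 − 3.20852e-07) = -5.74206e-12.

S_3 ≈ 625.452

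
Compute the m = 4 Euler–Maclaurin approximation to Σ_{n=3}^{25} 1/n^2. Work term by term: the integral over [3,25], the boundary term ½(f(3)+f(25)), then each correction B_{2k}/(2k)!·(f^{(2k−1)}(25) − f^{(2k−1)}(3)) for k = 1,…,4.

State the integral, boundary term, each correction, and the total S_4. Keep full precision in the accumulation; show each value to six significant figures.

The integral term ∫_3^25 1/x^2 dx = 0.293333.
½[f(3) + f(25)] = ½[0.111111 + 0.00160000] = 0.0563556.
So far: 0.349689.
k=1: B_{2}/(2)! × [f^{(1)}(25) − f^{(1)}(3)] = 1/12 × (-0.000128000 − (-0.0740741)) = 0.00616217.
Partial sum through k=1: 0.355851.
k=2: B_{4}/(4)! × [f^{(3)}(25) − f^{(3)}(3)] = −1/720 × (-2.45760e-06 − (-0.0987654)) = -0.000137171.
Partial sum through k=2: 0.355714.
k=3: B_{6}/(6)! × [f^{(5)}(25) − f^{(5)}(3)] = 1/30240 × (-1.17965e-07 − (-0.329218)) = 1.08868e-05.
Partial sum through k=3: 0.355725.
k=4: B_{8}/(8)! × [f^{(7)}(25) − f^{(7)}(3)] = −1/1209600 × (-1.05696e-08 − (-2.04847)) = -1.69351e-06.

S_4 ≈ 0.355723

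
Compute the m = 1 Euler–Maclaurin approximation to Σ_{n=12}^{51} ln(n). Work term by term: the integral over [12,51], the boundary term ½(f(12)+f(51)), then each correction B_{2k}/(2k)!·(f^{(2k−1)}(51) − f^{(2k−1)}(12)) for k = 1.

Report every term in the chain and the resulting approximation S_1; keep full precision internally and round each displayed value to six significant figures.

S_1 ≈ 134.907

Integral: ∫_12^51 ln(x) dx = 131.704.
Boundary: ½(f(12) + f(51)) = ½(2.48491 + 3.93183) = 3.20837.
Integral + boundary = 134.913.
k=1: B_{2}/(2)! × [f^{(1)}(51) − f^{(1)}(12)] = 1/12 × (0.0196078 − 0.0833333) = -0.00531046.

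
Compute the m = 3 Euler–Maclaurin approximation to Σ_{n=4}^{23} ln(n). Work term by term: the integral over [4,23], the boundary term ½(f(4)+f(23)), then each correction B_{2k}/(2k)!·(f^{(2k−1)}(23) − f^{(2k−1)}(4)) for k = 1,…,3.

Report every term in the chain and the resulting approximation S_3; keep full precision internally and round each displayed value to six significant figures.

S_3 ≈ 49.8149

The integral term ∫_4^23 ln(x) dx = 47.5712.
Endpoint term: (f(4) + f(23))/2 = (1.38629 + 3.13549)/2 = 2.26089.
So far: 49.8321.
k=1: B_{2}/(2)! × [f^{(1)}(23) − f^{(1)}(4)] = 1/12 × (0.0434783 − 0.250000) = -0.0172101.
After k=1: 49.8149.
k=2: B_{4}/(4)! × [f^{(3)}(23) − f^{(3)}(4)] = −1/720 × (0.000164379 − 0.0312500) = 4.31745e-05.
After k=2: 49.8149.
k=3: B_{6}/(6)! × [f^{(5)}(23) − f^{(5)}(4)] = 1/30240 × (3.72883e-06 − 0.0234375) = -7.74926e-07.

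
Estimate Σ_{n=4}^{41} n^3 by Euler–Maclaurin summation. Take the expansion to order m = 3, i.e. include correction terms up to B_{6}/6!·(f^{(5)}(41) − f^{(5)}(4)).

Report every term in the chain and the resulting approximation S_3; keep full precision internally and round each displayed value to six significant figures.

The integral term ∫_4^41 x^3 dx = 706376.
Boundary: ½(f(4) + f(41)) = ½(64.0000 + 68921.0) = 34492.5.
Integral + boundary = 740869.
Order-1 term: 1/12 · (5043.00 − 48.0000) = 416.250.
After k=1: 741285.
Order-2 term: −1/720 · (6.00000 − 6.00000) = 0.00000.
After k=2: 741285.
Order-3 term: 1/30240 · (0.00000 − 0.00000) = 0.00000.

S_3 ≈ 741285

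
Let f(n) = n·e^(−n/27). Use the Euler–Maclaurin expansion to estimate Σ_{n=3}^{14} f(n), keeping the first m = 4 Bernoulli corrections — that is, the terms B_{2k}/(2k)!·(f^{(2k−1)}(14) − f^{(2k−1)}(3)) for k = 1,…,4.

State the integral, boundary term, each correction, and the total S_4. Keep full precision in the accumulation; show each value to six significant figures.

The integral term ∫_3^14 x·e^(−x/27) dx = 65.7099.
½[f(3) + f(14)] = ½[2.68452 + 8.33563] = 5.51007.
Integral + boundary = 71.2199.
Correction k=1: B_{2}/2! · (f^{(1)}(14) − f^{(1)}(3)) = 1/12 · (0.286675 − 0.795413) = -0.0423948.
Partial sum through k=1: 71.1775.
Correction k=2: B_{4}/4! · (f^{(3)}(14) − f^{(3)}(3)) = −1/720 · (0.00202672 − 0.00354608) = 2.11022e-06.
Partial sum through k=2: 71.1775.
Correction k=3: B_{6}/6! · (f^{(5)}(14) − f^{(5)}(3)) = 1/30240 · (5.02085e-06 − 8.23190e-06) = -1.06186e-10.
Partial sum through k=3: 71.1775.
Correction k=4: B_{8}/8! · (f^{(7)}(14) − f^{(7)}(3)) = −1/1209600 · (9.96098e-09 − 1.59115e-08) = 4.91943e-15.

S_4 ≈ 71.1775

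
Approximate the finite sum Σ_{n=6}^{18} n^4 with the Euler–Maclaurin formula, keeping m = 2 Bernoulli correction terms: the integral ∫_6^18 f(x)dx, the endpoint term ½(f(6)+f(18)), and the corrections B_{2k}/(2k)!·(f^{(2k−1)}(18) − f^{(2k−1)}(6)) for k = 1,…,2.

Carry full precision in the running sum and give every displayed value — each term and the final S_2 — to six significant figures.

S_2 ≈ 431366

The integral term ∫_6^18 x^4 dx = 376358.
Endpoint term: (f(6) + f(18))/2 = (1296.00 + 104976)/2 = 53136.0.
Integral + boundary = 429494.
Order-1 term: 1/12 · (23328.0 − 864.000) = 1872.00.
Partial sum through k=1: 431366.
Order-2 term: −1/720 · (432.000 − 144.000) = -0.400000.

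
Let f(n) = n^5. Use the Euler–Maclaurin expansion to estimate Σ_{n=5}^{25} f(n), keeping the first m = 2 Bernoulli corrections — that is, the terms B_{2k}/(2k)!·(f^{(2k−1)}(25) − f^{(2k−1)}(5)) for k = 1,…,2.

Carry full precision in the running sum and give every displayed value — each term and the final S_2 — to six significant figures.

S_2 ≈ 4.57343e+07

The integral term ∫_5^25 x^5 dx = 4.06875e+07.
½[f(5) + f(25)] = ½[3125.00 + 9.76562e+06] = 4.88438e+06.
Running total after boundary: 4.55719e+07.
Order-1 term: 1/12 · (1.95312e+06 − 3125.00) = 162500.
Partial sum through k=1: 4.57344e+07.
Order-2 term: −1/720 · (37500.0 − 1500.00) = -50.0000.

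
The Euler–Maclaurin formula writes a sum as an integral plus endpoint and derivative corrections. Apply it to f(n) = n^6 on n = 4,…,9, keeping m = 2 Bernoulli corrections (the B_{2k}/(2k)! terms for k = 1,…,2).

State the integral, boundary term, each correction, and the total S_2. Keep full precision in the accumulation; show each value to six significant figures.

The integral term ∫_4^9 x^6 dx = 680941.
Endpoint term: (f(4) + f(9))/2 = (4096.00 + 531441)/2 = 267768.
Integral + boundary = 948709.
Order-1 term: 1/12 · (354294 − 6144.00) = 29012.5.
Partial sum through k=1: 977722.
Order-2 term: −1/720 · (87480.0 − 7680.00) = -110.833.

S_2 ≈ 977611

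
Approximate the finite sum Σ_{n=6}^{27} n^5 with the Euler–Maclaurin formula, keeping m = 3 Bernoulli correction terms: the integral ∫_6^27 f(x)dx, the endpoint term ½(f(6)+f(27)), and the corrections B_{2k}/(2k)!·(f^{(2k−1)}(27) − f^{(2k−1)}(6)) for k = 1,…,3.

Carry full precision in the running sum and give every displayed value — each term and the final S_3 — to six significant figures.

The integral term ∫_6^27 x^5 dx = 6.45623e+07.
Endpoint term: (f(6) + f(27))/2 = (7776.00 + 1.43489e+07)/2 = 7.17834e+06.
So far: 7.17406e+07.
Order-1 term: 1/12 · (2.65720e+06 − 6480.00) = 220894.
After k=1: 7.19615e+07.
Order-2 term: −1/720 · (43740.0 − 2160.00) = -57.7500.
After k=2: 7.19615e+07.
Order-3 term: 1/30240 · (120.000 − 120.000) = 0.00000.

S_3 ≈ 7.19615e+07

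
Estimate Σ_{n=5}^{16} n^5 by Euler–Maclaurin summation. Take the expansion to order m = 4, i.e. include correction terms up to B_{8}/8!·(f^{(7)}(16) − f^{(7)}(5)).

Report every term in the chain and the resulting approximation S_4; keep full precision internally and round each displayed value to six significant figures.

The integral term ∫_5^16 x^5 dx = 2.79360e+06.
Boundary: ½(f(5) + f(16)) = ½(3125.00 + 1.04858e+06) = 525850.
Integral + boundary = 3.31945e+06.
Order-1 term: 1/12 · (327680 − 3125.00) = 27046.2.
Running total after k=1: 3.34650e+06.
Order-2 term: −1/720 · (15360.0 − 1500.00) = -19.2500.
Running total after k=2: 3.34648e+06.
Order-3 term: 1/30240 · (120.000 − 120.000) = 0.00000.
Running total after k=3: 3.34648e+06.
Order-4 term: −1/1209600 · (0.00000 − 0.00000) = 0.00000.

S_4 ≈ 3.34648e+06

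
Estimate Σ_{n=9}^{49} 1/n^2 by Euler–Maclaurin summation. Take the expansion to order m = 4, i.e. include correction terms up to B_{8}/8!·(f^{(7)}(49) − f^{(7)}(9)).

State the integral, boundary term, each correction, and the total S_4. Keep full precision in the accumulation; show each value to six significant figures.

S_4 ≈ 0.0973107

∫_9^49 1/x^2 dx evaluates to 0.0907029.
Endpoint term: (f(9) + f(49))/2 = (0.0123457 + 0.000416493)/2 = 0.00638109.
Running total after boundary: 0.0970840.
k=1: B_{2}/(2)! × [f^{(1)}(49) − f^{(1)}(9)] = 1/12 × (-1.69997e-05 − (-0.00274348)) = 0.000227207.
Running total after k=1: 0.0973112.
k=2: B_{4}/(4)! × [f^{(3)}(49) − f^{(3)}(9)] = −1/720 × (-8.49632e-08 − (-0.000406442)) = -5.64385e-07.
Running total after k=2: 0.0973107.
k=3: B_{6}/(6)! × [f^{(5)}(49) − f^{(5)}(9)] = 1/30240 × (-1.06160e-09 − (-0.000150534)) = 4.97794e-09.
Running total after k=3: 0.0973107.
k=4: B_{8}/(8)! × [f^{(7)}(49) − f^{(7)}(9)] = −1/1209600 × (-2.47603e-11 − (-0.000104073)) = -8.60391e-11.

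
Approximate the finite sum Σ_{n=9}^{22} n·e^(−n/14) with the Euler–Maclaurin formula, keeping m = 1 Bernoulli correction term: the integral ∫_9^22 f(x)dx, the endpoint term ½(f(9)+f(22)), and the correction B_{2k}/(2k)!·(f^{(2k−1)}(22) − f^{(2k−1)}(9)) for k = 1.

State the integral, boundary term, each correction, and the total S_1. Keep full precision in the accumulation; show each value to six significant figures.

S_1 ≈ 69.2244

Integral: ∫_9^22 x·e^(−x/14) dx = 64.5987.
Boundary: ½(f(9) + f(22)) = ½(4.73209 + 4.57046) = 4.65128.
So far: 69.2499.
Order-1 term: 1/12 · (-0.118713 − 0.187781) = -0.0255412.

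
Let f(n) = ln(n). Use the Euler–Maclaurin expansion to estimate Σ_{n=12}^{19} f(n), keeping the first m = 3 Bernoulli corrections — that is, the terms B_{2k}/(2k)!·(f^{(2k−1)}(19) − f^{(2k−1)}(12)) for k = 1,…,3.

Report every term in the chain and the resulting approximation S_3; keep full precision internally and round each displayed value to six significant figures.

S_3 ≈ 21.8376

The integral term ∫_12^19 ln(x) dx = 19.1255.
Boundary: ½(f(12) + f(19)) = ½(2.48491 + 2.94444) = 2.71467.
So far: 21.8401.
Correction k=1: B_{2}/2! · (f^{(1)}(19) − f^{(1)}(12)) = 1/12 · (0.0526316 − 0.0833333) = -0.00255848.
Running total after k=1: 21.8376.
Correction k=2: B_{4}/4! · (f^{(3)}(19) − f^{(3)}(12)) = −1/720 · (0.000291588 − 0.00115741) = 1.20253e-06.
Running total after k=2: 21.8376.
Correction k=3: B_{6}/6! · (f^{(5)}(19) − f^{(5)}(12)) = 1/30240 · (9.69267e-06 − 9.64506e-05) = -2.86898e-09.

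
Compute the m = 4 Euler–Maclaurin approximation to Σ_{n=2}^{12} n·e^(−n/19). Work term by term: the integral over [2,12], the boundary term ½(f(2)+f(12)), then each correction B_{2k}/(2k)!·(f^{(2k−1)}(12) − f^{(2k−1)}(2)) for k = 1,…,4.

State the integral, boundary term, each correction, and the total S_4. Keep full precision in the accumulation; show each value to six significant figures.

S_4 ≈ 49.9731

The integral term ∫_2^12 x·e^(−x/19) dx = 45.9333.
Boundary: ½(f(2) + f(12)) = ½(1.80018 + 6.38102) = 4.09060.
Running total after boundary: 50.0239.
k=1: B_{2}/(2)! × [f^{(1)}(12) − f^{(1)}(2)] = 1/12 × (0.195908 − 0.805342) = -0.0507861.
Running total after k=1: 49.9731.
k=2: B_{4}/(4)! × [f^{(3)}(12) − f^{(3)}(2)] = −1/720 × (0.00348867 − 0.00721750) = 5.17892e-06.
Running total after k=2: 49.9731.
k=3: B_{6}/(6)! × [f^{(5)}(12) − f^{(5)}(2)] = 1/30240 × (1.78246e-05 − 3.38065e-05) = -5.28502e-10.
Running total after k=3: 49.9731.
k=4: B_{8}/(8)! × [f^{(7)}(12) − f^{(7)}(2)] = −1/1209600 × (7.19812e-08 − 1.31911e-07) = 4.95451e-14.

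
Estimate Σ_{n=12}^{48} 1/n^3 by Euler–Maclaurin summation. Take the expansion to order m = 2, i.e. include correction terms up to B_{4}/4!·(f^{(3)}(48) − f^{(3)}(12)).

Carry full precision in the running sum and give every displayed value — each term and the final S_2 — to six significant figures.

Integral: ∫_12^48 1/x^3 dx = 0.00325521.
Boundary: ½(f(12) + f(48)) = ½(0.000578704 + 9.04225e-06) = 0.000293873.
Running total after boundary: 0.00354908.
Correction k=1: B_{2}/2! · (f^{(1)}(48) − f^{(1)}(12)) = 1/12 · (-5.65140e-07 − (-0.000144676)) = 1.20092e-05.
Partial sum through k=1: 0.00356109.
Correction k=2: B_{4}/4! · (f^{(3)}(48) − f^{(3)}(12)) = −1/720 · (-4.90573e-09 − (-2.00939e-05)) = -2.79014e-08.

S_2 ≈ 0.00356106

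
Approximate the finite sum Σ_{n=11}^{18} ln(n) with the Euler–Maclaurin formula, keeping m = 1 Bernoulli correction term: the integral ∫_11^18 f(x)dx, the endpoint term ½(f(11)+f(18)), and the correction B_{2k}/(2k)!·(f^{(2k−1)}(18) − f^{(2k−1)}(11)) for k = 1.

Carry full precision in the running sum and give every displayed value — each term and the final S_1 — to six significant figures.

Integral: ∫_11^18 ln(x) dx = 18.6498.
Endpoint term: (f(11) + f(18))/2 = (2.39790 + 2.89037)/2 = 2.64413.
Running total after boundary: 21.2940.
k=1: B_{2}/(2)! × [f^{(1)}(18) − f^{(1)}(11)] = 1/12 × (0.0555556 − 0.0909091) = -0.00294613.

S_1 ≈ 21.2910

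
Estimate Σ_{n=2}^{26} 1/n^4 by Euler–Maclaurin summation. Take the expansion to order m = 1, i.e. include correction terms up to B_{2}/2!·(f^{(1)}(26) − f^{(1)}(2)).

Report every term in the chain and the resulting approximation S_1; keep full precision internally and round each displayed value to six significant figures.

S_1 ≈ 0.0833154

∫_2^26 1/x^4 dx evaluates to 0.0416477.
½[f(2) + f(26)] = ½[0.0625000 + 2.18830e-06] = 0.0312511.
Running total after boundary: 0.0728988.
Order-1 term: 1/12 · (-3.36661e-07 − (-0.125000)) = 0.0104166.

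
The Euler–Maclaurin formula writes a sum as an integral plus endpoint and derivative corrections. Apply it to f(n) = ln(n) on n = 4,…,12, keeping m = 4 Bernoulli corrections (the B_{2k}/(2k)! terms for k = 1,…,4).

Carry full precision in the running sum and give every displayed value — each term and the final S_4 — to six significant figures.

S_4 ≈ 18.1955

Integral: ∫_4^12 ln(x) dx = 16.2737.
Boundary: ½(f(4) + f(12)) = ½(1.38629 + 2.48491) = 1.93560.
Running total after boundary: 18.2093.
Correction k=1: B_{2}/2! · (f^{(1)}(12) − f^{(1)}(4)) = 1/12 · (0.0833333 − 0.250000) = -0.0138889.
Partial sum through k=1: 18.1954.
Correction k=2: B_{4}/4! · (f^{(3)}(12) − f^{(3)}(4)) = −1/720 · (0.00115741 − 0.0312500) = 4.17953e-05.
Partial sum through k=2: 18.1955.
Correction k=3: B_{6}/6! · (f^{(5)}(12) − f^{(5)}(4)) = 1/30240 · (9.64506e-05 − 0.0234375) = -7.71860e-07.
Partial sum through k=3: 18.1955.
Correction k=4: B_{8}/8! · (f^{(7)}(12) − f^{(7)}(4)) = −1/1209600 · (2.00939e-05 − 0.0439453) = 3.63138e-08.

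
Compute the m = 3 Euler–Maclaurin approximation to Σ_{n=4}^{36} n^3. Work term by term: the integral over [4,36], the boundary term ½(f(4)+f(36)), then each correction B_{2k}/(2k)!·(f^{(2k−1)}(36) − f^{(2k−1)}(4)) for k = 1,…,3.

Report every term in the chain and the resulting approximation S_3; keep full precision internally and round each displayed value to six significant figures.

S_3 ≈ 443520

The integral term ∫_4^36 x^3 dx = 419840.
Boundary: ½(f(4) + f(36)) = ½(64.0000 + 46656.0) = 23360.0.
Integral + boundary = 443200.
Order-1 term: 1/12 · (3888.00 − 48.0000) = 320.000.
Running total after k=1: 443520.
Order-2 term: −1/720 · (6.00000 − 6.00000) = 0.00000.
Running total after k=2: 443520.
Order-3 term: 1/30240 · (0.00000 − 0.00000) = 0.00000.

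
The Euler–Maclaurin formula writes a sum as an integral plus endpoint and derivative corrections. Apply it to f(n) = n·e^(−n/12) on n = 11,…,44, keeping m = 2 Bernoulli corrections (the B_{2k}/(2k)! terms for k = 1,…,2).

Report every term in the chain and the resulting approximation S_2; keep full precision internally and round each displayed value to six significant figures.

The integral term ∫_11^44 x·e^(−x/12) dx = 93.1812.
Endpoint term: (f(11) + f(44))/2 = (4.39835 + 1.12471)/2 = 2.76153.
So far: 95.9427.
Order-1 term: 1/12 · (-0.0681641 − 0.0333208) = -0.00845707.
Running total after k=1: 95.9342.
Order-2 term: −1/720 · (-0.000118340 − 0.00578486) = 8.19889e-06.

S_2 ≈ 95.9342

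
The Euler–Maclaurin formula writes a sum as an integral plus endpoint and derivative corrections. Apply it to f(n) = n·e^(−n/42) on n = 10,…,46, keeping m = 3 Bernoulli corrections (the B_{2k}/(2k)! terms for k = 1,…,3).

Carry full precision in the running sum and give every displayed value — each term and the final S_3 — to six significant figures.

The integral term ∫_10^46 x·e^(−x/42) dx = 485.107.
Endpoint term: (f(10) + f(46))/2 = (7.88128 + 15.3852)/2 = 11.6332.
Running total after boundary: 496.740.
Correction k=1: B_{2}/2! · (f^{(1)}(46) − f^{(1)}(10)) = 1/12 · (-0.0318533 − 0.600478) = -0.0526943.
Partial sum through k=1: 496.687.
Correction k=2: B_{4}/4! · (f^{(3)}(46) − f^{(3)}(10)) = −1/720 · (0.000361149 − 0.00123398) = 1.21226e-06.
Partial sum through k=2: 496.687.
Correction k=3: B_{6}/6! · (f^{(5)}(46) − f^{(5)}(10)) = 1/30240 · (4.19702e-07 − 1.20609e-06) = -2.60049e-11.

S_3 ≈ 496.687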